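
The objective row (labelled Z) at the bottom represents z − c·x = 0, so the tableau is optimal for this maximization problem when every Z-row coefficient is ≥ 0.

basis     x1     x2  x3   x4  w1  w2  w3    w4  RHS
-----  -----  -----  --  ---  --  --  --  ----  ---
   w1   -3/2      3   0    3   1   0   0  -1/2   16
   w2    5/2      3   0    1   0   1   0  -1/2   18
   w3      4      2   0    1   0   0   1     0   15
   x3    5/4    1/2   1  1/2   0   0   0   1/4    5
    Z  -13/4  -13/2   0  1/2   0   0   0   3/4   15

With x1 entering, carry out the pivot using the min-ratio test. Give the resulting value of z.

435/16

Ratio test on column x1 — row 1: entry -3/2 ≤ 0; row 2: 18/(5/2) = 36/5; row 3: 15/4 = 15/4; row 4: 5/(5/4) = 4. Minimum is 15/4 at row 3 (w3 leaves); pivot element 4.
Pivot on row 3; the Z-row RHS becomes 15 − (-13/4)·(15/4) = 435/16.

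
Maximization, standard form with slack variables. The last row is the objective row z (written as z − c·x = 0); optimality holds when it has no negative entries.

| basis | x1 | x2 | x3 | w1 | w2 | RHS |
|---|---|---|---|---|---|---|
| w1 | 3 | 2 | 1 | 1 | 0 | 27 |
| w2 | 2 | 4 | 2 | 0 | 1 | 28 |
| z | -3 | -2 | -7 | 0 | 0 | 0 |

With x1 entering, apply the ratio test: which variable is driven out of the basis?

Column x1 entries and ratios — w1: 27/3 = 9; w2: 28/2 = 14.
Smallest ratio is 9 in the row of w1, so w1 leaves.

w1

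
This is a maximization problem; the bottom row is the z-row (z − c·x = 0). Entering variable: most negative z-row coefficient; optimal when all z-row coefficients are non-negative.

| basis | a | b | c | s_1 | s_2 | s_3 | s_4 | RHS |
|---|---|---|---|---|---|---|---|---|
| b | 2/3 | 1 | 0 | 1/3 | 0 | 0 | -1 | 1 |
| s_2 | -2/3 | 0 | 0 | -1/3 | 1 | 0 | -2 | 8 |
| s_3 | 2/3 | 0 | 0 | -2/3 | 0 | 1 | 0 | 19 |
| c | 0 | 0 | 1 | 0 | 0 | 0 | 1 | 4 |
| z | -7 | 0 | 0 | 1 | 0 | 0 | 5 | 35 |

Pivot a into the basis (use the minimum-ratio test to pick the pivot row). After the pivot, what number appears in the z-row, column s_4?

-11/2

Ratio test on column a — row 1: 1/(2/3) = 3/2; row 2: entry -2/3 ≤ 0; row 3: 19/(2/3) = 57/2; row 4: entry 0 ≤ 0. Minimum is 3/2 at row 1 (b leaves); pivot element 2/3.
Divide row 1 by 2/3; eliminate column a from the other rows.
z-row update in column s_4: 5 − (-7)·(-3/2) = -11/2.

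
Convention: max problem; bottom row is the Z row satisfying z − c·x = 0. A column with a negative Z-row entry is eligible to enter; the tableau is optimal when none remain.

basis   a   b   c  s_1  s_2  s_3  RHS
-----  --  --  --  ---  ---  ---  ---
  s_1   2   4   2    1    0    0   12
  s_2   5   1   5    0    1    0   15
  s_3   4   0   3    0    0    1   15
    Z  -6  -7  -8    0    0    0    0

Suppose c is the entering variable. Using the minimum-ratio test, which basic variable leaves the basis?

s_2

Column c entries and ratios — s_1: 12/2 = 6; s_2: 15/5 = 3; s_3: 15/3 = 5.
Smallest ratio is 3 in the row of s_2, so s_2 leaves.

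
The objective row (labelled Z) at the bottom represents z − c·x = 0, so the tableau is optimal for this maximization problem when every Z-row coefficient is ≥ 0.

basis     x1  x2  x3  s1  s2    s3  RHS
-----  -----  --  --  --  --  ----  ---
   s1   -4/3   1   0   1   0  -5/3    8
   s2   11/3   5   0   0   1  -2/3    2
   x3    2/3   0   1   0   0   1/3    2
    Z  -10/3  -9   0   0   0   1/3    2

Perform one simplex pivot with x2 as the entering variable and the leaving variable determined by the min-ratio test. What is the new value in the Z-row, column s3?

Ratio test on column x2 — row 1: 8/1 = 8; row 2: 2/5 = 2/5; row 3: entry 0 ≤ 0. Minimum is 2/5 at row 2 (s2 leaves); pivot element 5.
Divide row 2 by 5; eliminate column x2 from the other rows.
Z-row update in column s3: 1/3 − (-9)·(-2/15) = -13/15.

-13/15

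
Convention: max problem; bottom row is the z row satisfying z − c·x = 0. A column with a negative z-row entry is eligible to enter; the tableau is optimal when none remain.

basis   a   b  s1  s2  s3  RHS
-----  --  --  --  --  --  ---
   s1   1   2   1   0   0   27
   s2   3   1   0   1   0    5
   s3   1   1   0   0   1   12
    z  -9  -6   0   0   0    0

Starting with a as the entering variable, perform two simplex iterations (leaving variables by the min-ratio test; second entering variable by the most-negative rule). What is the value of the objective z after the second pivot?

30

Ratio test on column a — row 1: 27/1 = 27; row 2: 5/3 = 5/3; row 3: 12/1 = 12. Minimum is 5/3 at row 2 (s2 leaves); pivot element 3.
Pivot on row 2; the z-row RHS becomes 0 − (-9)·(5/3) = 15.
Next entering variable (most negative z-row entry -3): b.
Ratio test on column b — row 1: (76/3)/(5/3) = 76/5; row 2: (5/3)/(1/3) = 5; row 3: (31/3)/(2/3) = 31/2. Minimum is 5 at row 2 (a leaves); pivot element 1/3.
After the second pivot the z-row RHS is 15 − (-3)·5 = 30.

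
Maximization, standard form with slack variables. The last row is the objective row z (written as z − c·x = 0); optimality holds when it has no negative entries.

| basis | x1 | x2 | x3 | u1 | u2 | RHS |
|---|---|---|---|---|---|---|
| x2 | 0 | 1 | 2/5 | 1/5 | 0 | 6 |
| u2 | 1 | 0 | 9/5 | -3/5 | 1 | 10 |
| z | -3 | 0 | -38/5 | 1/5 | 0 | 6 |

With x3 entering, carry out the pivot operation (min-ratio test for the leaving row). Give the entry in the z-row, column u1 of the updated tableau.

-7/3

Ratio test on column x3 — row 1: 6/(2/5) = 15; row 2: 10/(9/5) = 50/9. Minimum is 50/9 at row 2 (u2 leaves); pivot element 9/5.
Divide row 2 by 9/5; eliminate column x3 from the other rows.
z-row update in column u1: 1/5 − (-38/5)·(-1/3) = -7/3.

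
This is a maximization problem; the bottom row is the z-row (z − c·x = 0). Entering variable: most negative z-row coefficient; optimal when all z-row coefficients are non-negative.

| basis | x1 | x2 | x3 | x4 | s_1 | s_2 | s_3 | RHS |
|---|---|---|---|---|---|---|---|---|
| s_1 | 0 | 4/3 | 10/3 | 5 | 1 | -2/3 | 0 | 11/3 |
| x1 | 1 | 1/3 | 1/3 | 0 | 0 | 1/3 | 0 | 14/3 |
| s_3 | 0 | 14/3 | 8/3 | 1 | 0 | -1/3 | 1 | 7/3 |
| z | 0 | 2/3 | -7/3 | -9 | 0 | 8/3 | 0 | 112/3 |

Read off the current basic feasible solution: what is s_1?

s_1 is basic (row 1); its value is the RHS of that row, 11/3.

11/3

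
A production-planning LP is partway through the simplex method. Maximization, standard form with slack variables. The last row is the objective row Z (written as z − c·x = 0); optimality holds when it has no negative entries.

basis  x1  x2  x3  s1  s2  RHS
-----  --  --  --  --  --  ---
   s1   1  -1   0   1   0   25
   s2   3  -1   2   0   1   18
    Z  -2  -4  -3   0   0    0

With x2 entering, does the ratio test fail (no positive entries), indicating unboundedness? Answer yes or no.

Every constraint-row entry in column x2 is ≤ 0, so increasing x2 is unbounded.

yes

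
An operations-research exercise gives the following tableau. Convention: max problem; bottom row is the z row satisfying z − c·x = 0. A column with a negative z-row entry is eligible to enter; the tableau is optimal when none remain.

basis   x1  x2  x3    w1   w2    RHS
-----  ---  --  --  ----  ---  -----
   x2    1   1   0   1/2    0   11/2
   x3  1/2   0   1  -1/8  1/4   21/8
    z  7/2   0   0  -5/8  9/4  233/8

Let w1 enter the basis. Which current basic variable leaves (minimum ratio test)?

x2

Column w1 entries and ratios — x2: (11/2)/(1/2) = 11; x3: -1/8 ≤ 0, skip.
Smallest ratio is 11 in the row of x2, so x2 leaves.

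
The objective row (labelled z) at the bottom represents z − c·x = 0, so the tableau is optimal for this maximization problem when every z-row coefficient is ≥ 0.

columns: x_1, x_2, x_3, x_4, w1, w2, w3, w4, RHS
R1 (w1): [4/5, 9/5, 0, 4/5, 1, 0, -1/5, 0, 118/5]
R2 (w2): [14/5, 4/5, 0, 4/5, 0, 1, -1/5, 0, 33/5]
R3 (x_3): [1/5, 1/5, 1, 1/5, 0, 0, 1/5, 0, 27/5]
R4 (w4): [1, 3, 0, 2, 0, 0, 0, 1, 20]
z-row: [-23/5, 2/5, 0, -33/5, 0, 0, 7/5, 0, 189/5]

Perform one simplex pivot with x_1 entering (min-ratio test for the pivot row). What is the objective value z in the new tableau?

Ratio test on column x_1 — row 1: (118/5)/(4/5) = 59/2; row 2: (33/5)/(14/5) = 33/14; row 3: (27/5)/(1/5) = 27; row 4: 20/1 = 20. Minimum is 33/14 at row 2 (w2 leaves); pivot element 14/5.
Pivot on row 2; the z-row RHS becomes 189/5 − (-23/5)·(33/14) = 681/14.

681/14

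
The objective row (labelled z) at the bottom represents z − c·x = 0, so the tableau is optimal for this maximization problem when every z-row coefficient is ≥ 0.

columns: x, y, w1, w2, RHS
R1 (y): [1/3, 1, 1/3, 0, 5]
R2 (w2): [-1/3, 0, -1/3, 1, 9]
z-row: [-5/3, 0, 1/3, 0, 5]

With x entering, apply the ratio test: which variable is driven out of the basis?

y

Column x entries and ratios — y: 5/(1/3) = 15; w2: -1/3 ≤ 0, skip.
Smallest ratio is 15 in the row of y, so y leaves.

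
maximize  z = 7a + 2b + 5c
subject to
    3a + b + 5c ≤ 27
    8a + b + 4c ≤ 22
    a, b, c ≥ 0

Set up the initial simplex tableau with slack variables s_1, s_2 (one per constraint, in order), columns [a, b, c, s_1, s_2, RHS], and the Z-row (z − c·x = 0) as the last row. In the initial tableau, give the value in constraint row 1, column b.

1

Constraint 1 has coefficient 1 on b.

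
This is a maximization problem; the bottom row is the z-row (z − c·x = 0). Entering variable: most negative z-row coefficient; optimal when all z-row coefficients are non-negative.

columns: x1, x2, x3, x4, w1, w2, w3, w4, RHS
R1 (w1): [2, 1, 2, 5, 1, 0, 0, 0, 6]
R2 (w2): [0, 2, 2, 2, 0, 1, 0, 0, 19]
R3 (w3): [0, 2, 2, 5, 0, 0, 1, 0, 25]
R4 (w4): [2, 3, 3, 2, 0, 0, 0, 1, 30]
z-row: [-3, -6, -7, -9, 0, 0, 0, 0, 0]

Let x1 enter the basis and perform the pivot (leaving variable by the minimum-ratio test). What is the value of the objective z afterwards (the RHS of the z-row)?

Ratio test on column x1 — row 1: 6/2 = 3; row 2: entry 0 ≤ 0; row 3: entry 0 ≤ 0; row 4: 30/2 = 15. Minimum is 3 at row 1 (w1 leaves); pivot element 2.
Pivot on row 1; the z-row RHS becomes 0 − (-3)·3 = 9.

9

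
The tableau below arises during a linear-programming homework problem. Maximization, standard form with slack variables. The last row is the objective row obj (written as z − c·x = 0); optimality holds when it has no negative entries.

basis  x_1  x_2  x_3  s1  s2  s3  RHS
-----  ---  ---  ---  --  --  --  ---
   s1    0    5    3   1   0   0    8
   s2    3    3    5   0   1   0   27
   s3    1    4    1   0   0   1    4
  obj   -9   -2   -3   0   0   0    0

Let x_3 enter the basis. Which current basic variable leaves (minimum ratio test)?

Column x_3 entries and ratios — s1: 8/3 = 8/3; s2: 27/5 = 27/5; s3: 4/1 = 4.
Smallest ratio is 8/3 in the row of s1, so s1 leaves.

s1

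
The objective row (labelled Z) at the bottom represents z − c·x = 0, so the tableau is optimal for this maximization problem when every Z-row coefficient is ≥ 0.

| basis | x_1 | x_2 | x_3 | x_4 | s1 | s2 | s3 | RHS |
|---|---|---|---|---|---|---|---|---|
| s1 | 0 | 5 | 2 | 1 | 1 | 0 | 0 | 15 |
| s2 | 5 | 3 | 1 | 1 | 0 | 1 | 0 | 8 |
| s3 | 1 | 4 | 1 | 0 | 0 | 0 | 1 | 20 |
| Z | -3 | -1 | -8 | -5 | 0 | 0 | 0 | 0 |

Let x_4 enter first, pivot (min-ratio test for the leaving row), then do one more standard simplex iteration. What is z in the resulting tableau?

61

Ratio test on column x_4 — row 1: 15/1 = 15; row 2: 8/1 = 8; row 3: entry 0 ≤ 0. Minimum is 8 at row 2 (s2 leaves); pivot element 1.
Pivot on row 2; the Z-row RHS becomes 0 − (-5)·8 = 40.
Next entering variable (most negative Z-row entry -3): x_3.
Ratio test on column x_3 — row 1: 7/1 = 7; row 2: 8/1 = 8; row 3: 20/1 = 20. Minimum is 7 at row 1 (s1 leaves); pivot element 1.
After the second pivot the Z-row RHS is 40 − (-3)·7 = 61.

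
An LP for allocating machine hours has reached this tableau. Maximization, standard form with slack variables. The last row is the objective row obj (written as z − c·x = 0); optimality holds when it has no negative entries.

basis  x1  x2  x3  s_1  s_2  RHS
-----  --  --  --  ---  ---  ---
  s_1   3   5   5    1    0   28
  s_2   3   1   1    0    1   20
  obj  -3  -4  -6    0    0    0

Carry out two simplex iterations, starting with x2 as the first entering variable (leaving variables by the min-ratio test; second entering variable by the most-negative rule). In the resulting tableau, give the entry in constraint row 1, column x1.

Ratio test on column x2 — row 1: 28/5 = 28/5; row 2: 20/1 = 20. Minimum is 28/5 at row 1 (s_1 leaves); pivot element 5.
Divide row 1 by 5; eliminate column x2 from the other rows.
Second iteration: most negative obj-row entry is -2 in column x3, so x3 enters.
Ratio test on column x3 — row 1: (28/5)/1 = 28/5; row 2: entry 0 ≤ 0. Minimum is 28/5 at row 1 (x2 leaves); pivot element 1.
Divide row 1 by 1; eliminate column x3 from the other rows.
After both pivots, the entry at constraint row 1, column x1 is 3/5.

3/5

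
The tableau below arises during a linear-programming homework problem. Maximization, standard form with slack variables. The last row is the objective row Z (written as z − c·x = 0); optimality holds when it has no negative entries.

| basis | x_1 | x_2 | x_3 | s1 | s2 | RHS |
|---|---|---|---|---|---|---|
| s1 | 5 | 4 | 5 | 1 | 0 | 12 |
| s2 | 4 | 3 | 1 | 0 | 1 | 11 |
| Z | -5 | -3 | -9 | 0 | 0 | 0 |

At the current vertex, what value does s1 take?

12

s1 is basic (row 1); its value is the RHS of that row, 12.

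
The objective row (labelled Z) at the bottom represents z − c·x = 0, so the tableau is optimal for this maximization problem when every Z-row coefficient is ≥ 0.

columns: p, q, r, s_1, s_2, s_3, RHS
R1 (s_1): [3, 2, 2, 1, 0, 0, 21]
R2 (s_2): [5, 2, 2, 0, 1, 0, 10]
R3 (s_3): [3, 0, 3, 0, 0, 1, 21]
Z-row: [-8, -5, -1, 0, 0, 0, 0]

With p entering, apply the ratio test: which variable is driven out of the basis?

Column p entries and ratios — s_1: 21/3 = 7; s_2: 10/5 = 2; s_3: 21/3 = 7.
Smallest ratio is 2 in the row of s_2, so s_2 leaves.

s_2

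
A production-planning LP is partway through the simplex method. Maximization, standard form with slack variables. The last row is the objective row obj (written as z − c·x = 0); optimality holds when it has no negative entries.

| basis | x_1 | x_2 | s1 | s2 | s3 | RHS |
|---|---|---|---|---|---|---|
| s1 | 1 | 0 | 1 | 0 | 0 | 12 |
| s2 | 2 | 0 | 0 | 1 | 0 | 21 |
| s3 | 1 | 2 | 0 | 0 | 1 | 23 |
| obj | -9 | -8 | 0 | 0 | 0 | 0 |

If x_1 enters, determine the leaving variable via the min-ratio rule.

s2

Column x_1 entries and ratios — s1: 12/1 = 12; s2: 21/2 = 21/2; s3: 23/1 = 23.
Smallest ratio is 21/2 in the row of s2, so s2 leaves.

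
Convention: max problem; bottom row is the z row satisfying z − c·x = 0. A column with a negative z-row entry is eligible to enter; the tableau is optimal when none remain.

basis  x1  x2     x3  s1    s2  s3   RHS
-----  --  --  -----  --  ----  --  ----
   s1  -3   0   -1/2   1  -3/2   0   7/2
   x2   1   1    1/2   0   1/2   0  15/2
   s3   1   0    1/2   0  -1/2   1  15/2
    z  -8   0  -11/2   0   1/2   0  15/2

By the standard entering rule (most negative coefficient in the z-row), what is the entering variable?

x1

Negative z-row entries: x1: -8, x3: -11/2.
The most negative is -8 in column x1, so x1 enters.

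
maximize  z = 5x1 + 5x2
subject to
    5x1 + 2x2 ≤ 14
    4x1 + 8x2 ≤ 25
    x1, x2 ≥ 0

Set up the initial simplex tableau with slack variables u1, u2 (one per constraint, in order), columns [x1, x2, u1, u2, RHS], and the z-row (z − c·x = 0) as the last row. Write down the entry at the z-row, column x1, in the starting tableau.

The z-row carries the negated objective coefficients: the x1 entry is -5.

-5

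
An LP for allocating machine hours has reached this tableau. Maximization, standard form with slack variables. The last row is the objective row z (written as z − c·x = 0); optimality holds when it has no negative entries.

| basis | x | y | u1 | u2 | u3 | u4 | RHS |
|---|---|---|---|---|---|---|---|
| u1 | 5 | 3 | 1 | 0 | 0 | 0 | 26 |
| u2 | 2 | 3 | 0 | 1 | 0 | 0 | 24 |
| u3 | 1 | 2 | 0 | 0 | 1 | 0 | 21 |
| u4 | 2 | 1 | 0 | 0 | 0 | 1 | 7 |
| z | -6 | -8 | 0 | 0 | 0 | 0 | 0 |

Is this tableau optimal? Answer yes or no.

no

The z-row has a negative entry -8 in column y, so it is not optimal.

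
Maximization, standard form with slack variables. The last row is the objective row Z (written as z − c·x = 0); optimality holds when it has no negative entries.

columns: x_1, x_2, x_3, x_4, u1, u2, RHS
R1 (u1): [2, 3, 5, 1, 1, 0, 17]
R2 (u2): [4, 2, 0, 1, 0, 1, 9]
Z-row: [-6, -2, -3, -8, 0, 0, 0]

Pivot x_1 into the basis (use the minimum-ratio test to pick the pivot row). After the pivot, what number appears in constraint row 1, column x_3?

5

Ratio test on column x_1 — row 1: 17/2 = 17/2; row 2: 9/4 = 9/4. Minimum is 9/4 at row 2 (u2 leaves); pivot element 4.
Divide row 2 by 4; eliminate column x_1 from the other rows.
Row 1 update in column x_3: 5 − 2·0 = 5.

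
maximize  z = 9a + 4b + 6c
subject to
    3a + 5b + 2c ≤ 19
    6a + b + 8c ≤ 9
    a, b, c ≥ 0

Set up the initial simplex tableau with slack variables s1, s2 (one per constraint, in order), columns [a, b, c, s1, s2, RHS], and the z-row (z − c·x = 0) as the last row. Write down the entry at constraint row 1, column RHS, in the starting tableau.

The RHS of constraint 1 is b_1 = 19.

19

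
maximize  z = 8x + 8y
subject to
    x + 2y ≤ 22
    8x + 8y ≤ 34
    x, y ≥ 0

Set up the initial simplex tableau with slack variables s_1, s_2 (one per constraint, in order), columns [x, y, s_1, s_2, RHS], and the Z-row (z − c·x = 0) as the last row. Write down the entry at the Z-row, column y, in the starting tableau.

The Z-row carries the negated objective coefficients: the y entry is -8.

-8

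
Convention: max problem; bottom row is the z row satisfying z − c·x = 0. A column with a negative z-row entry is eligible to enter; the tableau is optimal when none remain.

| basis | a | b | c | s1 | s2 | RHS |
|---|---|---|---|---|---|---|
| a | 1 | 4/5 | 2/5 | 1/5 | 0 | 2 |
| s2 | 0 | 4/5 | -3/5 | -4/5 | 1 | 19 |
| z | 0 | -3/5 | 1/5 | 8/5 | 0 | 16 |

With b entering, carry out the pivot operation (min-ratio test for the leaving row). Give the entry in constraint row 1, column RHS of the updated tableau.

Ratio test on column b — row 1: 2/(4/5) = 5/2; row 2: 19/(4/5) = 95/4. Minimum is 5/2 at row 1 (a leaves); pivot element 4/5.
Divide row 1 by 4/5; eliminate column b from the other rows.
In the new row 1, the RHS entry is the old entry divided by the pivot: 2/(4/5) = 5/2.

5/2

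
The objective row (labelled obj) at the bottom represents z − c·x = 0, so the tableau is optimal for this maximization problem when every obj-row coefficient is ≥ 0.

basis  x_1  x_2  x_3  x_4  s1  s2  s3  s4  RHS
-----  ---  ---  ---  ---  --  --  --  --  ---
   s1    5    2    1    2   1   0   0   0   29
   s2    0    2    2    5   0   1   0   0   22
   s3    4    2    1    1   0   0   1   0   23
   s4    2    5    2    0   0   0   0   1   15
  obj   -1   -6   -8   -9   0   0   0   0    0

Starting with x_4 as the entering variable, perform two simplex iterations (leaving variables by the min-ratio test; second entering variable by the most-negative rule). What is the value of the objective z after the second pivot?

Ratio test on column x_4 — row 1: 29/2 = 29/2; row 2: 22/5 = 22/5; row 3: 23/1 = 23; row 4: entry 0 ≤ 0. Minimum is 22/5 at row 2 (s2 leaves); pivot element 5.
Pivot on row 2; the obj-row RHS becomes 0 − (-9)·(22/5) = 198/5.
Next entering variable (most negative obj-row entry -22/5): x_3.
Ratio test on column x_3 — row 1: (101/5)/(1/5) = 101; row 2: (22/5)/(2/5) = 11; row 3: (93/5)/(3/5) = 31; row 4: 15/2 = 15/2. Minimum is 15/2 at row 4 (s4 leaves); pivot element 2.
After the second pivot the obj-row RHS is 198/5 − (-22/5)·(15/2) = 363/5.

363/5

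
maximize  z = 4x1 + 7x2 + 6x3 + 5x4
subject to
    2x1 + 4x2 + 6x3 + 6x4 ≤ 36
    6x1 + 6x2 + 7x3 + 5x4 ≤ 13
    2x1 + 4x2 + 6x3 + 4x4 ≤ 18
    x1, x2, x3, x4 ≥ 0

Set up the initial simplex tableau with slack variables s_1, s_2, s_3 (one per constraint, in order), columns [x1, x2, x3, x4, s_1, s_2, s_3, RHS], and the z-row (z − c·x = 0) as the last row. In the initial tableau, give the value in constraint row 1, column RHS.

36

The RHS of constraint 1 is b_1 = 36.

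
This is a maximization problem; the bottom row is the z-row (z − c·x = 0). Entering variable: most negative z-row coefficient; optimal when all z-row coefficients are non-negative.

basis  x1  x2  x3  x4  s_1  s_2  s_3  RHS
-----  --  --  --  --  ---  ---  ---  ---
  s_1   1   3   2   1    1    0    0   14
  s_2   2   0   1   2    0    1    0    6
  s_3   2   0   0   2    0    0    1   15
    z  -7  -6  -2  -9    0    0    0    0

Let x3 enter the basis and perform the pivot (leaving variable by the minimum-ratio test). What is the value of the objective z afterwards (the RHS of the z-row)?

12

Ratio test on column x3 — row 1: 14/2 = 7; row 2: 6/1 = 6; row 3: entry 0 ≤ 0. Minimum is 6 at row 2 (s_2 leaves); pivot element 1.
Pivot on row 2; the z-row RHS becomes 0 − (-2)·6 = 12.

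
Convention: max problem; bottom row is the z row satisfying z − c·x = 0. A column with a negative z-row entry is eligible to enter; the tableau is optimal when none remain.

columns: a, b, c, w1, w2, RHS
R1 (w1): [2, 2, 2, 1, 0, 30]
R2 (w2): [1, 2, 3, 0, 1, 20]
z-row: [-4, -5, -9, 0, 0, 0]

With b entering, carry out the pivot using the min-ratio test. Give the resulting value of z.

50

Ratio test on column b — row 1: 30/2 = 15; row 2: 20/2 = 10. Minimum is 10 at row 2 (w2 leaves); pivot element 2.
Pivot on row 2; the z-row RHS becomes 0 − (-5)·10 = 50.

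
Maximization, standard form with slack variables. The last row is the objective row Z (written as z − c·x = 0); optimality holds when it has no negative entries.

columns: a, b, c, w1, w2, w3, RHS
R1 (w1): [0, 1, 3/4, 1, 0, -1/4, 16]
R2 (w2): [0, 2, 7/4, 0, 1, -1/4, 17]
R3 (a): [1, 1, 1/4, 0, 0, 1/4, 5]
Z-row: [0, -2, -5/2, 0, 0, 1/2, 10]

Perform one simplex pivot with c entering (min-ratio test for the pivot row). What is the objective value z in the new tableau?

240/7

Ratio test on column c — row 1: 16/(3/4) = 64/3; row 2: 17/(7/4) = 68/7; row 3: 5/(1/4) = 20. Minimum is 68/7 at row 2 (w2 leaves); pivot element 7/4.
Pivot on row 2; the Z-row RHS becomes 10 − (-5/2)·(68/7) = 240/7.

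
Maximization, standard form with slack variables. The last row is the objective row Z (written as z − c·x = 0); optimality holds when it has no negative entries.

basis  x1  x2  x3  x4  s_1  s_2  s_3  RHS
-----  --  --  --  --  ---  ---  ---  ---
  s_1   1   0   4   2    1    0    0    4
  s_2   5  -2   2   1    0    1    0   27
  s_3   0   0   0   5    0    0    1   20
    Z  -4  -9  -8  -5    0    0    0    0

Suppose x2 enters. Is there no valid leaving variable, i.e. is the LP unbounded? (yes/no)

Every constraint-row entry in column x2 is ≤ 0, so increasing x2 is unbounded.

yes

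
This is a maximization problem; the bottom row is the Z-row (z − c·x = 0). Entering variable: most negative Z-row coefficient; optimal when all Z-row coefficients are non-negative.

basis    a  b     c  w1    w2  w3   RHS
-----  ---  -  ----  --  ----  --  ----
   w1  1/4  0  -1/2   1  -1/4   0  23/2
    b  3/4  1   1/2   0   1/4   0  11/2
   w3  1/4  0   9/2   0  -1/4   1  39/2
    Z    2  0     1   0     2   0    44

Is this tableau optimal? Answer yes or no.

yes

Every Z-row coefficient is ≥ 0, so the tableau is optimal.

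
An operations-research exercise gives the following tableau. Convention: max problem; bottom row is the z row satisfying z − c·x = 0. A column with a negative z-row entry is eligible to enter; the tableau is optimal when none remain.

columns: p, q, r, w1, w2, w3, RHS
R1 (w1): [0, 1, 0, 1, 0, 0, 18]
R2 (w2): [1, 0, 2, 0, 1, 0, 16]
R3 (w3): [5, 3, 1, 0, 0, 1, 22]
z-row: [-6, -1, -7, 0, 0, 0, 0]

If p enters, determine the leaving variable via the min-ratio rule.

w3

Column p entries and ratios — w1: 0 ≤ 0, skip; w2: 16/1 = 16; w3: 22/5 = 22/5.
Smallest ratio is 22/5 in the row of w3, so w3 leaves.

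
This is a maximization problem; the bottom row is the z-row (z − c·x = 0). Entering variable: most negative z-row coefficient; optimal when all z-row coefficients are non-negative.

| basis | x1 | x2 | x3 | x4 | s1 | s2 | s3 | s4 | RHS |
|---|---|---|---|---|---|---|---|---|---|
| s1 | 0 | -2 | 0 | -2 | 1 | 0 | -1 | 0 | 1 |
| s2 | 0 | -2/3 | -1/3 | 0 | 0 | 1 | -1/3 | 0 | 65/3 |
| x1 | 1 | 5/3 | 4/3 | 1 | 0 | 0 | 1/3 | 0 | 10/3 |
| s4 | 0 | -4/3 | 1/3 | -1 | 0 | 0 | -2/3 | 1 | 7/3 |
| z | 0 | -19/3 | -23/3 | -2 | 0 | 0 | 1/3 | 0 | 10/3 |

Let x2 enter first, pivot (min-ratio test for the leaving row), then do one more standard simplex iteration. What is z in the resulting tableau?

45/2

Ratio test on column x2 — row 1: entry -2 ≤ 0; row 2: entry -2/3 ≤ 0; row 3: (10/3)/(5/3) = 2; row 4: entry -4/3 ≤ 0. Minimum is 2 at row 3 (x1 leaves); pivot element 5/3.
Pivot on row 3; the z-row RHS becomes 10/3 − (-19/3)·2 = 16.
Next entering variable (most negative z-row entry -13/5): x3.
Ratio test on column x3 — row 1: 5/(8/5) = 25/8; row 2: 23/(1/5) = 115; row 3: 2/(4/5) = 5/2; row 4: 5/(7/5) = 25/7. Minimum is 5/2 at row 3 (x2 leaves); pivot element 4/5.
After the second pivot the z-row RHS is 16 − (-13/5)·(5/2) = 45/2.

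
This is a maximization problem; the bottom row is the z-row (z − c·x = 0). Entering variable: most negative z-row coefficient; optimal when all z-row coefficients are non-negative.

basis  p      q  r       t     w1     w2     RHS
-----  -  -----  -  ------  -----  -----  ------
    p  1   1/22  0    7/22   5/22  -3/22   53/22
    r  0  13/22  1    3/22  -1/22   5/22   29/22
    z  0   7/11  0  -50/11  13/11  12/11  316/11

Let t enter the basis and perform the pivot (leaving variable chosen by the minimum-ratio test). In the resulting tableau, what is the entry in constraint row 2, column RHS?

Ratio test on column t — row 1: (53/22)/(7/22) = 53/7; row 2: (29/22)/(3/22) = 29/3. Minimum is 53/7 at row 1 (p leaves); pivot element 7/22.
Divide row 1 by 7/22; eliminate column t from the other rows.
Row 2 update in column RHS: 29/22 − (3/22)·(53/7) = 2/7.

2/7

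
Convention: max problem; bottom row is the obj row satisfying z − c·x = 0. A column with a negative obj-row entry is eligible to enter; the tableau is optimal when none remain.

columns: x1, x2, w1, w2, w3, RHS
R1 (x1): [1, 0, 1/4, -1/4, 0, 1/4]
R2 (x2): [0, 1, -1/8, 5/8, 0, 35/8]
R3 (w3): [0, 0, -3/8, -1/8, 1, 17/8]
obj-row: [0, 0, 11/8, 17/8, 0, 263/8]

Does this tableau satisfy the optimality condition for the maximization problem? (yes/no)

yes

Every obj-row coefficient is ≥ 0, so the tableau is optimal.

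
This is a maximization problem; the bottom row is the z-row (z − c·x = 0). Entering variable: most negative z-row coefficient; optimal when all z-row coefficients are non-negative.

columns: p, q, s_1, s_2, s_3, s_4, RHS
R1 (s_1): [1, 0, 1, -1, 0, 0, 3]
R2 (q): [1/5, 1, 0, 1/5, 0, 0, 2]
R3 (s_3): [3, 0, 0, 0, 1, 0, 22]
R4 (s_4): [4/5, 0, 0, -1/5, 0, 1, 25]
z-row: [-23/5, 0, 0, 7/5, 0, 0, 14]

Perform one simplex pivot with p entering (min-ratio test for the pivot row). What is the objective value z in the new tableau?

139/5

Ratio test on column p — row 1: 3/1 = 3; row 2: 2/(1/5) = 10; row 3: 22/3 = 22/3; row 4: 25/(4/5) = 125/4. Minimum is 3 at row 1 (s_1 leaves); pivot element 1.
Pivot on row 1; the z-row RHS becomes 14 − (-23/5)·3 = 139/5.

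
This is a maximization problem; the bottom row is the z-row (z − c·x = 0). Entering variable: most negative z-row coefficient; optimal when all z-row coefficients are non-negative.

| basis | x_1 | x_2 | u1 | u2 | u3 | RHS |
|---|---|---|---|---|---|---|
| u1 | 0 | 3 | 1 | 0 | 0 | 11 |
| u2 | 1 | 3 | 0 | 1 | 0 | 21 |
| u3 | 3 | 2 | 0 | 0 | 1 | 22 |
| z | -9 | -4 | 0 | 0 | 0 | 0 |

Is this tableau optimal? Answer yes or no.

no

The z-row has a negative entry -9 in column x_1, so it is not optimal.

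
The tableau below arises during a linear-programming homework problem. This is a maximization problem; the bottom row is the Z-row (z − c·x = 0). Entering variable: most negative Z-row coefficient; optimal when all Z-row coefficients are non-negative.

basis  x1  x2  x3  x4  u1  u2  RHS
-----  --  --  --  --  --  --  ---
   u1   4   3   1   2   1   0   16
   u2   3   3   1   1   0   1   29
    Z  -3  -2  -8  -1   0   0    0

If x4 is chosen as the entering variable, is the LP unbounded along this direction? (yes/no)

no

Column x4 has positive entries in row(s) 1, 2, so the ratio test bounds it — not unbounded.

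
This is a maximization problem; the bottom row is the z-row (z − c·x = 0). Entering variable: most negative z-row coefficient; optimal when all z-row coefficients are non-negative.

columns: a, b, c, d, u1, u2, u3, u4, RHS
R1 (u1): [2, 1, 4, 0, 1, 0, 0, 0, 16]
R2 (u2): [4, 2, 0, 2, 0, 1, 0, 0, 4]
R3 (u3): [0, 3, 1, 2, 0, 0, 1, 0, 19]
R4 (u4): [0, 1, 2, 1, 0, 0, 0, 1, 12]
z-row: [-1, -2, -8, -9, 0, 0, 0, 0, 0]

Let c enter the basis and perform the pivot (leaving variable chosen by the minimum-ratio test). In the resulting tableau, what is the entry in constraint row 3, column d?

2

Ratio test on column c — row 1: 16/4 = 4; row 2: entry 0 ≤ 0; row 3: 19/1 = 19; row 4: 12/2 = 6. Minimum is 4 at row 1 (u1 leaves); pivot element 4.
Divide row 1 by 4; eliminate column c from the other rows.
Row 3 update in column d: 2 − 1·0 = 2.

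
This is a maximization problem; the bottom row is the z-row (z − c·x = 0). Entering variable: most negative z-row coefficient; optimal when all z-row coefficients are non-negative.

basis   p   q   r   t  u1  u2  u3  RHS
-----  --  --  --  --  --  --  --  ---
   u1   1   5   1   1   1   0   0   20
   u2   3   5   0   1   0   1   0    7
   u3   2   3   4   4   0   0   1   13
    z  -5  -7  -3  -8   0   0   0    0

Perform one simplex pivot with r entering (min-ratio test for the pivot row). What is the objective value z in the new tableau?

39/4

Ratio test on column r — row 1: 20/1 = 20; row 2: entry 0 ≤ 0; row 3: 13/4 = 13/4. Minimum is 13/4 at row 3 (u3 leaves); pivot element 4.
Pivot on row 3; the z-row RHS becomes 0 − (-3)·(13/4) = 39/4.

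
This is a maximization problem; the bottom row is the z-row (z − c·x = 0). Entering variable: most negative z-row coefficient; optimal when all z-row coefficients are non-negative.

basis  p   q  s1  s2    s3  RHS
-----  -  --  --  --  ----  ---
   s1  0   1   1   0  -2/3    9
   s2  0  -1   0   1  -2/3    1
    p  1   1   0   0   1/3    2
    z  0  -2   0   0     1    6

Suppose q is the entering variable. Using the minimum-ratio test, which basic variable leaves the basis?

Column q entries and ratios — s1: 9/1 = 9; s2: -1 ≤ 0, skip; p: 2/1 = 2.
Smallest ratio is 2 in the row of p, so p leaves.

p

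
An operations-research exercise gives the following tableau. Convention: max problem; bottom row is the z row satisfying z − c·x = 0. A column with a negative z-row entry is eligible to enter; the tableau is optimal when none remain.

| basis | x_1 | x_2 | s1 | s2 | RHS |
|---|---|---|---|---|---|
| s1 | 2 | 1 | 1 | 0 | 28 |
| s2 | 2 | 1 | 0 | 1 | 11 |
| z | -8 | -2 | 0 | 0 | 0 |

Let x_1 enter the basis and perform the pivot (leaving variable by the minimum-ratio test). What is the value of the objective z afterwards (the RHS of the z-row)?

Ratio test on column x_1 — row 1: 28/2 = 14; row 2: 11/2 = 11/2. Minimum is 11/2 at row 2 (s2 leaves); pivot element 2.
Pivot on row 2; the z-row RHS becomes 0 − (-8)·(11/2) = 44.

44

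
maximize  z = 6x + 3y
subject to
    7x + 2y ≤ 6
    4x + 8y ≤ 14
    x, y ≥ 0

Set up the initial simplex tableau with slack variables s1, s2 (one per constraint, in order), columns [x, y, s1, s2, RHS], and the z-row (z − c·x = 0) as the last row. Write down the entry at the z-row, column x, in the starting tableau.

The z-row carries the negated objective coefficients: the x entry is -6.

-6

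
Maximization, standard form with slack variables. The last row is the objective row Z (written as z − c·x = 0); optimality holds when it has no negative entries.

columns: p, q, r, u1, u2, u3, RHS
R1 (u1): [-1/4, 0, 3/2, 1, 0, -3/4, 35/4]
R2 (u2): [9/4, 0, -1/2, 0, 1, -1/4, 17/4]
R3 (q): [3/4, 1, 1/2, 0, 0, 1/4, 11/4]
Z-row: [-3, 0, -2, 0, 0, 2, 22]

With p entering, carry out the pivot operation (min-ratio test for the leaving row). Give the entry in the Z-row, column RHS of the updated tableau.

Ratio test on column p — row 1: entry -1/4 ≤ 0; row 2: (17/4)/(9/4) = 17/9; row 3: (11/4)/(3/4) = 11/3. Minimum is 17/9 at row 2 (u2 leaves); pivot element 9/4.
Divide row 2 by 9/4; eliminate column p from the other rows.
Z-row update in column RHS: 22 − (-3)·(17/9) = 83/3.

83/3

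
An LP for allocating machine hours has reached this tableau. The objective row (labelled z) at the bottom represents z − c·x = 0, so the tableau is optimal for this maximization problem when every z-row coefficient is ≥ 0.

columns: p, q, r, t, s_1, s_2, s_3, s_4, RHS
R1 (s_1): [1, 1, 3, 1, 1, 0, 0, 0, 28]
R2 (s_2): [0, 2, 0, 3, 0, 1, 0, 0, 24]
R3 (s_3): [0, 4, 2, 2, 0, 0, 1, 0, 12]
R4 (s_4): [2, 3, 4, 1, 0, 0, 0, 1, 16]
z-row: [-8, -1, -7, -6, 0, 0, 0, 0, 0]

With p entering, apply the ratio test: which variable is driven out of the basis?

s_4

Column p entries and ratios — s_1: 28/1 = 28; s_2: 0 ≤ 0, skip; s_3: 0 ≤ 0, skip; s_4: 16/2 = 8.
Smallest ratio is 8 in the row of s_4, so s_4 leaves.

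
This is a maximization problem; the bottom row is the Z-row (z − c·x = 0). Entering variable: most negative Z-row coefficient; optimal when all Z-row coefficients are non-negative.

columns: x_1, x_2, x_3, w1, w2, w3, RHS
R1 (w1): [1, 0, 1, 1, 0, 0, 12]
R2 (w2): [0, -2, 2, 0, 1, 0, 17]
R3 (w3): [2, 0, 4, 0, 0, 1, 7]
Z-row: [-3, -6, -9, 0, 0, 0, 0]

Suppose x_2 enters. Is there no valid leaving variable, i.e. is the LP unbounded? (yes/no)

yes

Every constraint-row entry in column x_2 is ≤ 0, so increasing x_2 is unbounded.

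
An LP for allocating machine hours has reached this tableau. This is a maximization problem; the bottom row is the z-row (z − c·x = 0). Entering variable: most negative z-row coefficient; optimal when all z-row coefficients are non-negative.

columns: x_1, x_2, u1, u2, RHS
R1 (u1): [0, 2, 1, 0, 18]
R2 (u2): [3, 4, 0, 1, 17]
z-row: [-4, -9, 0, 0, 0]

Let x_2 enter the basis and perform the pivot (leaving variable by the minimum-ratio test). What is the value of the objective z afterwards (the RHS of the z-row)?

153/4

Ratio test on column x_2 — row 1: 18/2 = 9; row 2: 17/4 = 17/4. Minimum is 17/4 at row 2 (u2 leaves); pivot element 4.
Pivot on row 2; the z-row RHS becomes 0 − (-9)·(17/4) = 153/4.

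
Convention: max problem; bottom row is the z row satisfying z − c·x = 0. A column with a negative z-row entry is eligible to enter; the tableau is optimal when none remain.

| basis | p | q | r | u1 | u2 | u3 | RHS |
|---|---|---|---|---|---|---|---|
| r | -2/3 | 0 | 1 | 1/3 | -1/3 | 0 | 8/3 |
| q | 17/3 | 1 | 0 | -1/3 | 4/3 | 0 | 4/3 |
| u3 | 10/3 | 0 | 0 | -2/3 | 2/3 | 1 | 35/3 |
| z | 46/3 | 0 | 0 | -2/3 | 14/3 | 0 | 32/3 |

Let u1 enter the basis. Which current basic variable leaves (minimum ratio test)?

Column u1 entries and ratios — r: (8/3)/(1/3) = 8; q: -1/3 ≤ 0, skip; u3: -2/3 ≤ 0, skip.
Smallest ratio is 8 in the row of r, so r leaves.

r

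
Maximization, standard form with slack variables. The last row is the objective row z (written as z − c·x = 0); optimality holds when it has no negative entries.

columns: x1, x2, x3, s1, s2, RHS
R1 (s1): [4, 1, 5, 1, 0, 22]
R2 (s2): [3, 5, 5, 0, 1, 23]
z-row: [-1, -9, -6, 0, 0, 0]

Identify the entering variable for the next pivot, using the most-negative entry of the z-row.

Negative z-row entries: x1: -1, x2: -9, x3: -6.
The most negative is -9 in column x2, so x2 enters.

x2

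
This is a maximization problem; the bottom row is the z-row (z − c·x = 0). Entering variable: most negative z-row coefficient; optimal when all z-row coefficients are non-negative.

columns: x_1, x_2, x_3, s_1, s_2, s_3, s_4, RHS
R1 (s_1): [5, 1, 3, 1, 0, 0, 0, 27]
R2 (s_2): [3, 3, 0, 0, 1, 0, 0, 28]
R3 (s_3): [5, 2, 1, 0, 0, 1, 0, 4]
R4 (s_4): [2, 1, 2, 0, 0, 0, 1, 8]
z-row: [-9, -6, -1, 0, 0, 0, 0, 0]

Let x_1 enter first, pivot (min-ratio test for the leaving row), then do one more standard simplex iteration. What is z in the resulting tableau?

12

Ratio test on column x_1 — row 1: 27/5 = 27/5; row 2: 28/3 = 28/3; row 3: 4/5 = 4/5; row 4: 8/2 = 4. Minimum is 4/5 at row 3 (s_3 leaves); pivot element 5.
Pivot on row 3; the z-row RHS becomes 0 − (-9)·(4/5) = 36/5.
Next entering variable (most negative z-row entry -12/5): x_2.
Ratio test on column x_2 — row 1: entry -1 ≤ 0; row 2: (128/5)/(9/5) = 128/9; row 3: (4/5)/(2/5) = 2; row 4: (32/5)/(1/5) = 32. Minimum is 2 at row 3 (x_1 leaves); pivot element 2/5.
After the second pivot the z-row RHS is 36/5 − (-12/5)·2 = 12.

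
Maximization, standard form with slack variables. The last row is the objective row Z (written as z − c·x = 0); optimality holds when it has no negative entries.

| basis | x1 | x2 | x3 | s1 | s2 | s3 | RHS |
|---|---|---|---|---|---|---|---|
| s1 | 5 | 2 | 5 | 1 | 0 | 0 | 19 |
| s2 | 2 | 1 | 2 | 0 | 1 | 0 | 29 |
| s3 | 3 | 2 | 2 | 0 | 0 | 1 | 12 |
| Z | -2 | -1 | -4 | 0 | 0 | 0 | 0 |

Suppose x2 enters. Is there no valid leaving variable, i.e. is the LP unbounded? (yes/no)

no

Column x2 has positive entries in row(s) 1, 2, 3, so the ratio test bounds it — not unbounded.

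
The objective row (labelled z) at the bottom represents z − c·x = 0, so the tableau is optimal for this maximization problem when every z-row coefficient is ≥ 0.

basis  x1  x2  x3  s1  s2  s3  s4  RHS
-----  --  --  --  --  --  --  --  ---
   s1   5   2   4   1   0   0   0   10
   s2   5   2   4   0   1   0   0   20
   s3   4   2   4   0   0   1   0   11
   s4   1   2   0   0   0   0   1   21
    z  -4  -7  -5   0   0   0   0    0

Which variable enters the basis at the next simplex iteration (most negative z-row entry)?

x2

Negative z-row entries: x1: -4, x2: -7, x3: -5.
The most negative is -7 in column x2, so x2 enters.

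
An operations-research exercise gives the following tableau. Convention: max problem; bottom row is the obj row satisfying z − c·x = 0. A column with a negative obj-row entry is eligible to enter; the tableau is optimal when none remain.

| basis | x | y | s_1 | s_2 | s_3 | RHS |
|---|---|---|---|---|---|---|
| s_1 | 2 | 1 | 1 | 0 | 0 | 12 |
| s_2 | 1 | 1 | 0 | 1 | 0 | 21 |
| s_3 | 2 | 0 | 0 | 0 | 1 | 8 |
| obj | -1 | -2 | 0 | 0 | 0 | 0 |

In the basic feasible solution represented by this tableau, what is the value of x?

x is not in the basis, so in the current basic feasible solution x = 0.

0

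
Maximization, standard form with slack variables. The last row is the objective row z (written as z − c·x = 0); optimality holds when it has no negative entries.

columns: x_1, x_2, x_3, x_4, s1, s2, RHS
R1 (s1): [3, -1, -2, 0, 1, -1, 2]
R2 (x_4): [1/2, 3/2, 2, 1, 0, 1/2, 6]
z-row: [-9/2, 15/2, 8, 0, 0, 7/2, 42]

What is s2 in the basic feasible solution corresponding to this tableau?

0

s2 is not in the basis, so in the current basic feasible solution s2 = 0.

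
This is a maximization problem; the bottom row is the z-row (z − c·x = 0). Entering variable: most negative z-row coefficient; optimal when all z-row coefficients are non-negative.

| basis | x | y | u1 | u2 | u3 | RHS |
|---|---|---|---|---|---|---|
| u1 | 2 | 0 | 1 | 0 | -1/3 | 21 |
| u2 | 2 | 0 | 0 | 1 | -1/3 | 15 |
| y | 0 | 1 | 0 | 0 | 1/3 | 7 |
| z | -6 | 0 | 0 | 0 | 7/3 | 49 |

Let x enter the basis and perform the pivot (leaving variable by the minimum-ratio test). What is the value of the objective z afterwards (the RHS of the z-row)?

94

Ratio test on column x — row 1: 21/2 = 21/2; row 2: 15/2 = 15/2; row 3: entry 0 ≤ 0. Minimum is 15/2 at row 2 (u2 leaves); pivot element 2.
Pivot on row 2; the z-row RHS becomes 49 − (-6)·(15/2) = 94.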